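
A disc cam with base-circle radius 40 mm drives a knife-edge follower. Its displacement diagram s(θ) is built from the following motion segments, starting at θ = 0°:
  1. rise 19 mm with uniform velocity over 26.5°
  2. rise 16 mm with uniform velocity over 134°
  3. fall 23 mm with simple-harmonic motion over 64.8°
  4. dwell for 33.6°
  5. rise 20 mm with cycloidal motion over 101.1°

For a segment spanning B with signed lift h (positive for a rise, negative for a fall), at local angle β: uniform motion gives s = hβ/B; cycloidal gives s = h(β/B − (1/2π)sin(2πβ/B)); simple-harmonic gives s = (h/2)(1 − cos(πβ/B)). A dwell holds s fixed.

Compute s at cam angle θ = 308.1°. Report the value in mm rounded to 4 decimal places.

seg 1 [0°–26.5°] uniform, h=19: full span → s += 19 → s = 19.0000
seg 2 [26.5°–160.5°] uniform, h=16: full span → s += 16 → s = 35.0000
seg 3 [160.5°–225.3°] simple-harmonic, h=-23: full span → s += -23 → s = 12.0000
seg 4 [225.3°–258.9°] dwell: s stays 12.0000
seg 5 [258.9°–360°] cycloidal, h=20: θ=308.1° here. β=49.2, B=101.1. 20·(0.4866 − sin(2π·0.4866)/(2π)) = 9.4662 → s = 21.4662

21.4662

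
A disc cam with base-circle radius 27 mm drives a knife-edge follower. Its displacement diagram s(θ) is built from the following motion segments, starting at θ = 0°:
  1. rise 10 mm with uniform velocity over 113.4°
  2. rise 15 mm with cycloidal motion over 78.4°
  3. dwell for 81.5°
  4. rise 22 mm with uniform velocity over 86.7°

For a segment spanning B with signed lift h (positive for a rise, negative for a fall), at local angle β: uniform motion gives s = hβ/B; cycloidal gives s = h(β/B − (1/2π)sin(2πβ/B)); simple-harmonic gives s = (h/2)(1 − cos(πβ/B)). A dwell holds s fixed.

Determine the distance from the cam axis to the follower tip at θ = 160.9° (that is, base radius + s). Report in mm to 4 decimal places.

seg 1 [0°–113.4°] uniform, h=10: full span → s += 10 → s = 10.0000
seg 2 [113.4°–191.8°] cycloidal, h=15: θ=160.9° here. β=47.5, B=78.4. 15·(0.6059 − sin(2π·0.6059)/(2π)) = 10.5615 → s = 20.5615
radial distance = base radius + s = 27 + 20.5615 = 47.5615

47.5615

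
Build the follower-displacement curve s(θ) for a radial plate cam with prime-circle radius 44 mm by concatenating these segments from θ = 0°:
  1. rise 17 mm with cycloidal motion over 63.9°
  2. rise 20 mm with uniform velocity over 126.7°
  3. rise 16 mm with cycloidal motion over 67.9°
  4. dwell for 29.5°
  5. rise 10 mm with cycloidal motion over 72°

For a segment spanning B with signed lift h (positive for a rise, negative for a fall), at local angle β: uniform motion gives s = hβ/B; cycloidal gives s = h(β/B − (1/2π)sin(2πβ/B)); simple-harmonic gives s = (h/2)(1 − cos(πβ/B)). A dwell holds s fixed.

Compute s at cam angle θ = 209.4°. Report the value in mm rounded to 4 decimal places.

seg 1 [0°–63.9°] cycloidal, h=17: full span → s += 17 → s = 17.0000
seg 2 [63.9°–190.6°] uniform, h=20: full span → s += 20 → s = 37.0000
seg 3 [190.6°–258.5°] cycloidal, h=16: θ=209.4° here. β=18.8, B=67.9. 16·(0.2769 − sin(2π·0.2769)/(2π)) = 1.9198 → s = 38.9198

38.9198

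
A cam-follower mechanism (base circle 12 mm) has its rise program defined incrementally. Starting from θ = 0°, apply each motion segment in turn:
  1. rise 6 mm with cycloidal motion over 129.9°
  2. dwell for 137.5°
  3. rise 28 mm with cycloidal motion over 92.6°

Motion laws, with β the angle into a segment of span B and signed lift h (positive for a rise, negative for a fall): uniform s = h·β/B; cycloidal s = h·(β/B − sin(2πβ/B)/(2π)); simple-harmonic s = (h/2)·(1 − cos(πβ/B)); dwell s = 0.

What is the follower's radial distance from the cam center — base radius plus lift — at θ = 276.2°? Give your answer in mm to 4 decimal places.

seg 1 [0°–129.9°] cycloidal, h=6: full span → s += 6 → s = 6.0000
seg 2 [129.9°–267.4°] dwell: s stays 6.0000
seg 3 [267.4°–360°] cycloidal, h=28: θ=276.2° here. β=8.8, B=92.6. 28·(0.0950 − sin(2π·0.0950)/(2π)) = 0.1553 → s = 6.1553
radial distance = base radius + s = 12 + 6.1553 = 18.1553

18.1553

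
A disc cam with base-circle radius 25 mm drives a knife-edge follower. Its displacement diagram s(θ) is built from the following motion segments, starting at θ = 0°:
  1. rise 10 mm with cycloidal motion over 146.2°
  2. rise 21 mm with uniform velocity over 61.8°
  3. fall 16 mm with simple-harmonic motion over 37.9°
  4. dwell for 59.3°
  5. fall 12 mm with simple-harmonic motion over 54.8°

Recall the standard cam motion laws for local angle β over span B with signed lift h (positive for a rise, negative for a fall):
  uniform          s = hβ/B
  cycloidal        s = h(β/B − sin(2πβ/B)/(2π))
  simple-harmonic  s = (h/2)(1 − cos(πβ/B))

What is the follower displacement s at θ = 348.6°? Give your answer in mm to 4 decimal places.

seg 1 [0°–146.2°] cycloidal, h=10: full span → s += 10 → s = 10.0000
seg 2 [146.2°–208°] uniform, h=21: full span → s += 21 → s = 31.0000
seg 3 [208°–245.9°] simple-harmonic, h=-16: full span → s += -16 → s = 15.0000
seg 4 [245.9°–305.2°] dwell: s stays 15.0000
seg 5 [305.2°–360°] simple-harmonic, h=-12: θ=348.6° here. β=43.4, B=54.8. -12/2·(1 − cos(π·0.7920)) = -10.7636 → s = 4.2364

4.2364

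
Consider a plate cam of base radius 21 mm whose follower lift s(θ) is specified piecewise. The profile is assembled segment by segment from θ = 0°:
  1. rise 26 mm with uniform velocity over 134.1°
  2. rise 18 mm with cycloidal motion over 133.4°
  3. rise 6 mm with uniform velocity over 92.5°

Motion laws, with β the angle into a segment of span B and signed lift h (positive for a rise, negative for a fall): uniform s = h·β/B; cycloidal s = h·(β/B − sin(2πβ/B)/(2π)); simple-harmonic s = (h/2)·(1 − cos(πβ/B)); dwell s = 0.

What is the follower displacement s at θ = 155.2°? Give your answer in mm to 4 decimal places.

seg 1 [0°–134.1°] uniform, h=26: full span → s += 26 → s = 26.0000
seg 2 [134.1°–267.5°] cycloidal, h=18: θ=155.2° here. β=21.1, B=133.4. 18·(0.1582 − sin(2π·0.1582)/(2π)) = 0.4461 → s = 26.4461

26.4461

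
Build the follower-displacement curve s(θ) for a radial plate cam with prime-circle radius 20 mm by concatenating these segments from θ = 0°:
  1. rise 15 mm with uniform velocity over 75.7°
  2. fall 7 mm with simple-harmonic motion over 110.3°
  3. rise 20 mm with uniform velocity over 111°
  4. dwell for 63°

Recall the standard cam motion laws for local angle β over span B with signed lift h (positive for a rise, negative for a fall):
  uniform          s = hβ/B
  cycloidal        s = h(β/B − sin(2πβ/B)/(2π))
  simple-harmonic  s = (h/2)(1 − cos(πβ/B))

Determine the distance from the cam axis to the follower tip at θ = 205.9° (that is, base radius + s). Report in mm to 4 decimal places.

seg 1 [0°–75.7°] uniform, h=15: full span → s += 15 → s = 15.0000
seg 2 [75.7°–186°] simple-harmonic, h=-7: full span → s += -7 → s = 8.0000
seg 3 [186°–297°] uniform, h=20: θ=205.9° here. β=19.9, B=111. 20·19.9/111 = 3.5856 → s = 11.5856
radial distance = base radius + s = 20 + 11.5856 = 31.5856

31.5856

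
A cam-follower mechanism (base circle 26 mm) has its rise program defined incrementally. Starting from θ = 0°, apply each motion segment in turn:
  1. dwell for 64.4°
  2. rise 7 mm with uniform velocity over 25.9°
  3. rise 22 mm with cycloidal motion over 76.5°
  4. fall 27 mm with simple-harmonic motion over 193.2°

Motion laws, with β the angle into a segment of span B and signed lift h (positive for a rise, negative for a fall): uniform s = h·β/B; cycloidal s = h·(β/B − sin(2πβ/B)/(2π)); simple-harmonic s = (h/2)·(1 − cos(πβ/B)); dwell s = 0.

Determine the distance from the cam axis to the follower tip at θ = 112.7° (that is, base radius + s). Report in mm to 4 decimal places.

seg 1 [0°–64.4°] dwell: s stays 0.0000
seg 2 [64.4°–90.3°] uniform, h=7: full span → s += 7 → s = 7.0000
seg 3 [90.3°–166.8°] cycloidal, h=22: θ=112.7° here. β=22.4, B=76.5. 22·(0.2928 − sin(2π·0.2928)/(2π)) = 3.0663 → s = 10.0663
radial distance = base radius + s = 26 + 10.0663 = 36.0663

36.0663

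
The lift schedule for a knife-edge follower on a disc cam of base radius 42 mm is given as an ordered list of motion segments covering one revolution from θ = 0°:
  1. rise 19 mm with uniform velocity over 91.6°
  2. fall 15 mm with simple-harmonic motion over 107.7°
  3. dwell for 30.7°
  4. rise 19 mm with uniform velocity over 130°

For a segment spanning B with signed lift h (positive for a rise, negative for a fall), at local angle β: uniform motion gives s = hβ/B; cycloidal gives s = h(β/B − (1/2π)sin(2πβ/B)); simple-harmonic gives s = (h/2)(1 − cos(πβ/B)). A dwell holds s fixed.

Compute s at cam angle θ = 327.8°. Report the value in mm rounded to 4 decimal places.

seg 1 [0°–91.6°] uniform, h=19: full span → s += 19 → s = 19.0000
seg 2 [91.6°–199.3°] simple-harmonic, h=-15: full span → s += -15 → s = 4.0000
seg 3 [199.3°–230°] dwell: s stays 4.0000
seg 4 [230°–360°] uniform, h=19: θ=327.8° here. β=97.8, B=130. 19·97.8/130 = 14.2938 → s = 18.2938

18.2938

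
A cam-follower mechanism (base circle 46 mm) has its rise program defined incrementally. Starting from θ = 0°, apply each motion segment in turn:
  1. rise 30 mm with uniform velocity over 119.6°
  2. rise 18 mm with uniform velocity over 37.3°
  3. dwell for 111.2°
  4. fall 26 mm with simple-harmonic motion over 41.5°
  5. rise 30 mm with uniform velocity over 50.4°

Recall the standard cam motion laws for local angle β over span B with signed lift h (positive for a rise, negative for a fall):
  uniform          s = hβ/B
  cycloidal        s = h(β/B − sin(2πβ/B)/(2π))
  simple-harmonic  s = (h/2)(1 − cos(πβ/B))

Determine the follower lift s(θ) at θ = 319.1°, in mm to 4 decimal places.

seg 1 [0°–119.6°] uniform, h=30: full span → s += 30 → s = 30.0000
seg 2 [119.6°–156.9°] uniform, h=18: full span → s += 18 → s = 48.0000
seg 3 [156.9°–268.1°] dwell: s stays 48.0000
seg 4 [268.1°–309.6°] simple-harmonic, h=-26: full span → s += -26 → s = 22.0000
seg 5 [309.6°–360°] uniform, h=30: θ=319.1° here. β=9.5, B=50.4. 30·9.5/50.4 = 5.6548 → s = 27.6548

27.6548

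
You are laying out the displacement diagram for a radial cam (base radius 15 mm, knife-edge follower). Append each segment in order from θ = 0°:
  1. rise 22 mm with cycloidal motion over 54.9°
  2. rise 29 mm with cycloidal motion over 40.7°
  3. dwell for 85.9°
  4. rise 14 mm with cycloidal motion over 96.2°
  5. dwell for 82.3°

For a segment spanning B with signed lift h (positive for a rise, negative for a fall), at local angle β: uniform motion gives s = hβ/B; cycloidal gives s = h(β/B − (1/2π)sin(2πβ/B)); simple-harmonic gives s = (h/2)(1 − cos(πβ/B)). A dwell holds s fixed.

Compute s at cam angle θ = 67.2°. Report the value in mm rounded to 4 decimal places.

seg 1 [0°–54.9°] cycloidal, h=22: full span → s += 22 → s = 22.0000
seg 2 [54.9°–95.6°] cycloidal, h=29: θ=67.2° here. β=12.3, B=40.7. 29·(0.3022 − sin(2π·0.3022)/(2π)) = 4.3948 → s = 26.3948

26.3948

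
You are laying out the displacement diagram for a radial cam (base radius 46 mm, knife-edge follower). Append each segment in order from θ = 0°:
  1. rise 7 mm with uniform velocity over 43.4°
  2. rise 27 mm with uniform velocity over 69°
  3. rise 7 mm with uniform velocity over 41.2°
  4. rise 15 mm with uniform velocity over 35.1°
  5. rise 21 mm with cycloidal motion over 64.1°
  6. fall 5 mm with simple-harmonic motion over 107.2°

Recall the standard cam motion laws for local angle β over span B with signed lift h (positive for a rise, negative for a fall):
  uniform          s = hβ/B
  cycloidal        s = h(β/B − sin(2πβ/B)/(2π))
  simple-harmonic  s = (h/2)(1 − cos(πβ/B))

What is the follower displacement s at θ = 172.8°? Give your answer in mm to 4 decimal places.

seg 1 [0°–43.4°] uniform, h=7: full span → s += 7 → s = 7.0000
seg 2 [43.4°–112.4°] uniform, h=27: full span → s += 27 → s = 34.0000
seg 3 [112.4°–153.6°] uniform, h=7: full span → s += 7 → s = 41.0000
seg 4 [153.6°–188.7°] uniform, h=15: θ=172.8° here. β=19.2, B=35.1. 15·19.2/35.1 = 8.2051 → s = 49.2051

49.2051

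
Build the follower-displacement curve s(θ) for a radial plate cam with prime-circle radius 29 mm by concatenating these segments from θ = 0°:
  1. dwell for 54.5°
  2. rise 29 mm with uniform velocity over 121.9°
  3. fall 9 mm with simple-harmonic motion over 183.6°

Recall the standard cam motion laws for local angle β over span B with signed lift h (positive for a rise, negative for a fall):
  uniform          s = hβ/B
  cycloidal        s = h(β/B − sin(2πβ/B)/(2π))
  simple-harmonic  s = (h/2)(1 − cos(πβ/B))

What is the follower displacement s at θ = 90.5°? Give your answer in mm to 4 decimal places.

seg 1 [0°–54.5°] dwell: s stays 0.0000
seg 2 [54.5°–176.4°] uniform, h=29: θ=90.5° here. β=36, B=121.9. 29·36/121.9 = 8.5644 → s = 8.5644

8.5644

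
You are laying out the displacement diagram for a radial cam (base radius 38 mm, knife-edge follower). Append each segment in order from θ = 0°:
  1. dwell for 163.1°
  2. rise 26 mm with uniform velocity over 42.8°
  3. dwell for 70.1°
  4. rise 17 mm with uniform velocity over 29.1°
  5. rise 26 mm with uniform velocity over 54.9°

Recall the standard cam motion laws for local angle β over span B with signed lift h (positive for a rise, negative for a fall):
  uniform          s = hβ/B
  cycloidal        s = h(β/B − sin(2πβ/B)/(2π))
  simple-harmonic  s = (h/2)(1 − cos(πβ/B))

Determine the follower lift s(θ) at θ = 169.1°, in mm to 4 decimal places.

seg 1 [0°–163.1°] dwell: s stays 0.0000
seg 2 [163.1°–205.9°] uniform, h=26: θ=169.1° here. β=6, B=42.8. 26·6/42.8 = 3.6449 → s = 3.6449

3.6449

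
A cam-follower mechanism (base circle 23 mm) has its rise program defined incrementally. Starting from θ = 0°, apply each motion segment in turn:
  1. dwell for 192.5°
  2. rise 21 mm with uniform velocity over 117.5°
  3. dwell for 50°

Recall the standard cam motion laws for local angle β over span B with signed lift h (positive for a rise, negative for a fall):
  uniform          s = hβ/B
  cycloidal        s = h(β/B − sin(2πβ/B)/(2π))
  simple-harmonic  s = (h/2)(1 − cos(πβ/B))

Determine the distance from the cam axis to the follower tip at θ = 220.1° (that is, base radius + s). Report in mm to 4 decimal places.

seg 1 [0°–192.5°] dwell: s stays 0.0000
seg 2 [192.5°–310°] uniform, h=21: θ=220.1° here. β=27.6, B=117.5. 21·27.6/117.5 = 4.9328 → s = 4.9328
radial distance = base radius + s = 23 + 4.9328 = 27.9328

27.9328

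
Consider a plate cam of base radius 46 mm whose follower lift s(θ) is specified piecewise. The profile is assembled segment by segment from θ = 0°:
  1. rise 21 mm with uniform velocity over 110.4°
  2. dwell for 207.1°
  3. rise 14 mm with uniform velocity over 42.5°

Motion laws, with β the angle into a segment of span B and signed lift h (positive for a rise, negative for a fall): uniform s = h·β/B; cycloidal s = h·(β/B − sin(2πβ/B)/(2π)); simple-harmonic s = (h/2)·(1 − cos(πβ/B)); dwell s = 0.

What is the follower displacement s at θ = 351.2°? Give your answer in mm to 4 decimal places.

seg 1 [0°–110.4°] uniform, h=21: full span → s += 21 → s = 21.0000
seg 2 [110.4°–317.5°] dwell: s stays 21.0000
seg 3 [317.5°–360°] uniform, h=14: θ=351.2° here. β=33.7, B=42.5. 14·33.7/42.5 = 11.1012 → s = 32.1012

32.1012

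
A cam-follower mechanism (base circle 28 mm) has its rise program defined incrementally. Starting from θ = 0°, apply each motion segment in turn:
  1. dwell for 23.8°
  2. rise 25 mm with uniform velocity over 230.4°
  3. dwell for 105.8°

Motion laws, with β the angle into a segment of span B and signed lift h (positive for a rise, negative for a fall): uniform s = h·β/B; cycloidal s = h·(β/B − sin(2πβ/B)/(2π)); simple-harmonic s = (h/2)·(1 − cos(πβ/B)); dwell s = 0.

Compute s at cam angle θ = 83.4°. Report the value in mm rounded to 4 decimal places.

seg 1 [0°–23.8°] dwell: s stays 0.0000
seg 2 [23.8°–254.2°] uniform, h=25: θ=83.4° here. β=59.6, B=230.4. 25·59.6/230.4 = 6.4670 → s = 6.4670

6.4670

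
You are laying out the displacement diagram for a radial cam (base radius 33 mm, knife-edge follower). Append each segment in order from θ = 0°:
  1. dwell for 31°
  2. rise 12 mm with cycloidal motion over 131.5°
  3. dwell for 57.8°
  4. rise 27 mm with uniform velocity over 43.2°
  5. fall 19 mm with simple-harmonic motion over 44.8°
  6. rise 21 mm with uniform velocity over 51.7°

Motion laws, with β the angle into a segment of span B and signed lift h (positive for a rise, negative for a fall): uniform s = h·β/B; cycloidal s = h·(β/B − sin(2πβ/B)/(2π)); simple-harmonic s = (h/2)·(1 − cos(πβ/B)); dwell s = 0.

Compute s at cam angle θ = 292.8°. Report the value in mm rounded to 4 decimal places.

seg 1 [0°–31°] dwell: s stays 0.0000
seg 2 [31°–162.5°] cycloidal, h=12: full span → s += 12 → s = 12.0000
seg 3 [162.5°–220.3°] dwell: s stays 12.0000
seg 4 [220.3°–263.5°] uniform, h=27: full span → s += 27 → s = 39.0000
seg 5 [263.5°–308.3°] simple-harmonic, h=-19: θ=292.8° here. β=29.3, B=44.8. -19/2·(1 − cos(π·0.6540)) = -13.9194 → s = 25.0806

25.0806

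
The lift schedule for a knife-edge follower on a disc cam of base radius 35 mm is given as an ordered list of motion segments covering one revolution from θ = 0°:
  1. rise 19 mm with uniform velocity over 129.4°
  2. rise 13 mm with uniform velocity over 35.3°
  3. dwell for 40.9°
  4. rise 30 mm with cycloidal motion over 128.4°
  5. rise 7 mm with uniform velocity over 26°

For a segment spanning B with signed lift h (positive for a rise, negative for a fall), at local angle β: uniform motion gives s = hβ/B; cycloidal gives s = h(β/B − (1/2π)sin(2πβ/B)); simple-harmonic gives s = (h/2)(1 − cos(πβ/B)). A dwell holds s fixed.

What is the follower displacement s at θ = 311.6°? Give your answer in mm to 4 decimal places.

seg 1 [0°–129.4°] uniform, h=19: full span → s += 19 → s = 19.0000
seg 2 [129.4°–164.7°] uniform, h=13: full span → s += 13 → s = 32.0000
seg 3 [164.7°–205.6°] dwell: s stays 32.0000
seg 4 [205.6°–334°] cycloidal, h=30: θ=311.6° here. β=106, B=128.4. 30·(0.8255 − sin(2π·0.8255)/(2π)) = 29.0131 → s = 61.0131

61.0131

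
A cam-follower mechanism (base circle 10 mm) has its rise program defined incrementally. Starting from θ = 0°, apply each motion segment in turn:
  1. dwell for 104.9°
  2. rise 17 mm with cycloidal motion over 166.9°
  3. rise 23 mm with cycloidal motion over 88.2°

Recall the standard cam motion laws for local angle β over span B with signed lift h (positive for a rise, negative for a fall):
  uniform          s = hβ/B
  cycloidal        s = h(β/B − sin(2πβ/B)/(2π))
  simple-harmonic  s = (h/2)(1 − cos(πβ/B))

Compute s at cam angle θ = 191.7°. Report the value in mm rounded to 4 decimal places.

seg 1 [0°–104.9°] dwell: s stays 0.0000
seg 2 [104.9°–271.8°] cycloidal, h=17: θ=191.7° here. β=86.8, B=166.9. 17·(0.5201 − sin(2π·0.5201)/(2π)) = 9.1815 → s = 9.1815

9.1815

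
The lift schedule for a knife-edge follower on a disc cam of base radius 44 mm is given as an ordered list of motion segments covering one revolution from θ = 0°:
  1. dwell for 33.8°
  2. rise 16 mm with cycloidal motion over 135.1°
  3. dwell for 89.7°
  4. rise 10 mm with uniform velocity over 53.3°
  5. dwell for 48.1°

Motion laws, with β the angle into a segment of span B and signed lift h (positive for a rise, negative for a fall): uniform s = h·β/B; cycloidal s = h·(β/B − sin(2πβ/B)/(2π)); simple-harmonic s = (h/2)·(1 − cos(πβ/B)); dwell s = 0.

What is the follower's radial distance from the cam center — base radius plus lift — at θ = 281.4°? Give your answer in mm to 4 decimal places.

seg 1 [0°–33.8°] dwell: s stays 0.0000
seg 2 [33.8°–168.9°] cycloidal, h=16: full span → s += 16 → s = 16.0000
seg 3 [168.9°–258.6°] dwell: s stays 16.0000
seg 4 [258.6°–311.9°] uniform, h=10: θ=281.4° here. β=22.8, B=53.3. 10·22.8/53.3 = 4.2777 → s = 20.2777
radial distance = base radius + s = 44 + 20.2777 = 64.2777

64.2777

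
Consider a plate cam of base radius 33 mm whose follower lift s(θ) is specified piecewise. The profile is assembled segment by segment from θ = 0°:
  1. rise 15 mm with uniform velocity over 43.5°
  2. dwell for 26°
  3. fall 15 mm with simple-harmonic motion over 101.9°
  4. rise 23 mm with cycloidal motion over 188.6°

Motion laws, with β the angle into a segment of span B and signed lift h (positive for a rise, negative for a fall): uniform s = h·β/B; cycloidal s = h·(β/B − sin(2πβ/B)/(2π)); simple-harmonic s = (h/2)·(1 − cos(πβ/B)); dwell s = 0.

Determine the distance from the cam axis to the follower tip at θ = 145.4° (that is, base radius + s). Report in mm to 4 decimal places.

seg 1 [0°–43.5°] uniform, h=15: full span → s += 15 → s = 15.0000
seg 2 [43.5°–69.5°] dwell: s stays 15.0000
seg 3 [69.5°–171.4°] simple-harmonic, h=-15: θ=145.4° here. β=75.9, B=101.9. -15/2·(1 − cos(π·0.7448)) = -12.7168 → s = 2.2832
radial distance = base radius + s = 33 + 2.2832 = 35.2832

35.2832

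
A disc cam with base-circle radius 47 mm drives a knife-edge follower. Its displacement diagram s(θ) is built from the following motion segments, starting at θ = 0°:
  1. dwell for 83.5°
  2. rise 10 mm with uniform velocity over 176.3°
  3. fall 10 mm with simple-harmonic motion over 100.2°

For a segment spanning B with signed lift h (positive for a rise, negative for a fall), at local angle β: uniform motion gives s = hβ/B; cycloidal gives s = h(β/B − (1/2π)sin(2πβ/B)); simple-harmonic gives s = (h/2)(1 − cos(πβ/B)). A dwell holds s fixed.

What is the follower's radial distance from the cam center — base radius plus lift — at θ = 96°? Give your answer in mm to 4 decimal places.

seg 1 [0°–83.5°] dwell: s stays 0.0000
seg 2 [83.5°–259.8°] uniform, h=10: θ=96° here. β=12.5, B=176.3. 10·12.5/176.3 = 0.7090 → s = 0.7090
radial distance = base radius + s = 47 + 0.7090 = 47.7090

47.7090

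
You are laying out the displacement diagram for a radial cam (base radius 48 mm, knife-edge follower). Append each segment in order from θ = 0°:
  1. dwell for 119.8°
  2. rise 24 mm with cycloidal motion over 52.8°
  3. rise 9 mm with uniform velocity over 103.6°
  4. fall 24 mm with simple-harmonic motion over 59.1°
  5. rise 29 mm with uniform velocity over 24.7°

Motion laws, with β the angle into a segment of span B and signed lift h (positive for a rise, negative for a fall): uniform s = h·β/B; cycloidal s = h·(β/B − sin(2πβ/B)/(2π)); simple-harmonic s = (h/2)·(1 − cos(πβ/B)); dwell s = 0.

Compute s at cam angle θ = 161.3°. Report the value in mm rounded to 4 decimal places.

seg 1 [0°–119.8°] dwell: s stays 0.0000
seg 2 [119.8°–172.6°] cycloidal, h=24: θ=161.3° here. β=41.5, B=52.8. 24·(0.7860 − sin(2π·0.7860)/(2π)) = 22.5861 → s = 22.5861

22.5861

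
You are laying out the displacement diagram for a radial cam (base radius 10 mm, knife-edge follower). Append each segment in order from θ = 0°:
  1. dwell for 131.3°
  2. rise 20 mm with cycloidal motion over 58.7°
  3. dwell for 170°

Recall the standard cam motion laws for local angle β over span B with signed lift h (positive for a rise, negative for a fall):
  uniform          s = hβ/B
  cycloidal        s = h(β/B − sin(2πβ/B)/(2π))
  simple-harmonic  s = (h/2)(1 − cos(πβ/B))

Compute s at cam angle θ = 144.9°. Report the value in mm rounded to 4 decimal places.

seg 1 [0°–131.3°] dwell: s stays 0.0000
seg 2 [131.3°–190°] cycloidal, h=20: θ=144.9° here. β=13.6, B=58.7. 20·(0.2317 − sin(2π·0.2317)/(2π)) = 1.4717 → s = 1.4717

1.4717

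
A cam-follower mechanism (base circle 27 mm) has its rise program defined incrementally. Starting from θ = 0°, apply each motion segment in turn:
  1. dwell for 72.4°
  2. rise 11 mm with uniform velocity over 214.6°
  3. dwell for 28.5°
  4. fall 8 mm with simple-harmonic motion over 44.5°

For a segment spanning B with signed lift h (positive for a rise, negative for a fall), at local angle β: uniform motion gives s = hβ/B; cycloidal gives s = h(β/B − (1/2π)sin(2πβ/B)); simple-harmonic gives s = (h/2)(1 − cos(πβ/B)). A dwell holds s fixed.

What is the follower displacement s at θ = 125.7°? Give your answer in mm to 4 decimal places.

seg 1 [0°–72.4°] dwell: s stays 0.0000
seg 2 [72.4°–287°] uniform, h=11: θ=125.7° here. β=53.3, B=214.6. 11·53.3/214.6 = 2.7321 → s = 2.7321

2.7321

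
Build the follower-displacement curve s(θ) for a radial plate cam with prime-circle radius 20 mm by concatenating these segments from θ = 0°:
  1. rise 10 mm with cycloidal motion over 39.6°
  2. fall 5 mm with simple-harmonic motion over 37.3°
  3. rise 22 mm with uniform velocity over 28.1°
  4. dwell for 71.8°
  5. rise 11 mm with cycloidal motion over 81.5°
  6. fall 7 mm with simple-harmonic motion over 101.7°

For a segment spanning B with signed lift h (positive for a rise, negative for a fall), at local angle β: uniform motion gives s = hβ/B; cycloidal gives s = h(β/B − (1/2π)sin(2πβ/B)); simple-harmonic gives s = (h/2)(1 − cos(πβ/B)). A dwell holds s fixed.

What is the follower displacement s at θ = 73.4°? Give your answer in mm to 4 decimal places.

seg 1 [0°–39.6°] cycloidal, h=10: full span → s += 10 → s = 10.0000
seg 2 [39.6°–76.9°] simple-harmonic, h=-5: θ=73.4° here. β=33.8, B=37.3. -5/2·(1 − cos(π·0.9062)) = -4.8922 → s = 5.1078

5.1078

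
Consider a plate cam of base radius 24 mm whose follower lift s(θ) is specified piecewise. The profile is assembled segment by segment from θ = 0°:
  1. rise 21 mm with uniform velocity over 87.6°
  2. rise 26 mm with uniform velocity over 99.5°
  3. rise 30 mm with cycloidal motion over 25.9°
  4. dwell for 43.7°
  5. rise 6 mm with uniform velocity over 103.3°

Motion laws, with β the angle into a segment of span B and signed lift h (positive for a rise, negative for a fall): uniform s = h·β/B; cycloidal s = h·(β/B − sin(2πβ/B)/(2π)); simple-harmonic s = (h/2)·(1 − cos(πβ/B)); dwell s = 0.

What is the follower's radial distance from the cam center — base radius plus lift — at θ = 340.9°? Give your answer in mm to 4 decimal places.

seg 1 [0°–87.6°] uniform, h=21: full span → s += 21 → s = 21.0000
seg 2 [87.6°–187.1°] uniform, h=26: full span → s += 26 → s = 47.0000
seg 3 [187.1°–213°] cycloidal, h=30: full span → s += 30 → s = 77.0000
seg 4 [213°–256.7°] dwell: s stays 77.0000
seg 5 [256.7°–360°] uniform, h=6: θ=340.9° here. β=84.2, B=103.3. 6·84.2/103.3 = 4.8906 → s = 81.8906
radial distance = base radius + s = 24 + 81.8906 = 105.8906

105.8906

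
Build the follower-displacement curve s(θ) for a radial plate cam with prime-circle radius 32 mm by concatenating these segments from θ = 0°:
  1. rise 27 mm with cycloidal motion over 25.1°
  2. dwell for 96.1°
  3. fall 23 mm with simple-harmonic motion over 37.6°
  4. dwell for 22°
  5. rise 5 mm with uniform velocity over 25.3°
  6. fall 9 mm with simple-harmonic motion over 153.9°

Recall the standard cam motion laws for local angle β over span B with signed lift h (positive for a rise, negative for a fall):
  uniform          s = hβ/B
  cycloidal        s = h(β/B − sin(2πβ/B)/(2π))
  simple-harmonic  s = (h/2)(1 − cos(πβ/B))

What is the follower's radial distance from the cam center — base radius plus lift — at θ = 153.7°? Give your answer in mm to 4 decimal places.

seg 1 [0°–25.1°] cycloidal, h=27: full span → s += 27 → s = 27.0000
seg 2 [25.1°–121.2°] dwell: s stays 27.0000
seg 3 [121.2°–158.8°] simple-harmonic, h=-23: θ=153.7° here. β=32.5, B=37.6. -23/2·(1 − cos(π·0.8644)) = -21.9716 → s = 5.0284
radial distance = base radius + s = 32 + 5.0284 = 37.0284

37.0284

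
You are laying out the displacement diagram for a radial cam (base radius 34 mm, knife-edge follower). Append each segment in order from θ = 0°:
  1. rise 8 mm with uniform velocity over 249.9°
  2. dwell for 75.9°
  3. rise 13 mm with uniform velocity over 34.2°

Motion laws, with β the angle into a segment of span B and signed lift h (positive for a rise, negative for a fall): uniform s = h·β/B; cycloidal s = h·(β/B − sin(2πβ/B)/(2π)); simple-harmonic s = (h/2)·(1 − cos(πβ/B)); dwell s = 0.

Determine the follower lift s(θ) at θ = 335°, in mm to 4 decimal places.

seg 1 [0°–249.9°] uniform, h=8: full span → s += 8 → s = 8.0000
seg 2 [249.9°–325.8°] dwell: s stays 8.0000
seg 3 [325.8°–360°] uniform, h=13: θ=335° here. β=9.2, B=34.2. 13·9.2/34.2 = 3.4971 → s = 11.4971

11.4971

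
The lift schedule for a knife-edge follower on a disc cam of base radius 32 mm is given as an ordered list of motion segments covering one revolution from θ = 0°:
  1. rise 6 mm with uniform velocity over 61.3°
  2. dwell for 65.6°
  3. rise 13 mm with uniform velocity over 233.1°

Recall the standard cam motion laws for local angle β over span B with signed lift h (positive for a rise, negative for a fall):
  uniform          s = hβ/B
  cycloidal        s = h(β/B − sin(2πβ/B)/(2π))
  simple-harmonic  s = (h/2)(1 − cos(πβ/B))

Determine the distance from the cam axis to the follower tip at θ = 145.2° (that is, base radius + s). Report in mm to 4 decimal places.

seg 1 [0°–61.3°] uniform, h=6: full span → s += 6 → s = 6.0000
seg 2 [61.3°–126.9°] dwell: s stays 6.0000
seg 3 [126.9°–360°] uniform, h=13: θ=145.2° here. β=18.3, B=233.1. 13·18.3/233.1 = 1.0206 → s = 7.0206
radial distance = base radius + s = 32 + 7.0206 = 39.0206

39.0206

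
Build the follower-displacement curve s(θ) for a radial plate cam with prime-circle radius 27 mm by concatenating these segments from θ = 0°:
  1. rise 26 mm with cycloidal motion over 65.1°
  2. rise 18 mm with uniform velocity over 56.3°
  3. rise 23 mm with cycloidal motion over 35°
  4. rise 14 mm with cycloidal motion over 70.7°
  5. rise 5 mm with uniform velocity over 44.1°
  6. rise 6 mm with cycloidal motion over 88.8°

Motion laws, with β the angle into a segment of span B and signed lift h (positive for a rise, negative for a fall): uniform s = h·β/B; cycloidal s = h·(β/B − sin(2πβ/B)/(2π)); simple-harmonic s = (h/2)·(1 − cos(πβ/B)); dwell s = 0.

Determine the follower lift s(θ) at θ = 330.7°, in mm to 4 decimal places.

seg 1 [0°–65.1°] cycloidal, h=26: full span → s += 26 → s = 26.0000
seg 2 [65.1°–121.4°] uniform, h=18: full span → s += 18 → s = 44.0000
seg 3 [121.4°–156.4°] cycloidal, h=23: full span → s += 23 → s = 67.0000
seg 4 [156.4°–227.1°] cycloidal, h=14: full span → s += 14 → s = 81.0000
seg 5 [227.1°–271.2°] uniform, h=5: full span → s += 5 → s = 86.0000
seg 6 [271.2°–360°] cycloidal, h=6: θ=330.7° here. β=59.5, B=88.8. 6·(0.6700 − sin(2π·0.6700)/(2π)) = 4.8572 → s = 90.8572

90.8572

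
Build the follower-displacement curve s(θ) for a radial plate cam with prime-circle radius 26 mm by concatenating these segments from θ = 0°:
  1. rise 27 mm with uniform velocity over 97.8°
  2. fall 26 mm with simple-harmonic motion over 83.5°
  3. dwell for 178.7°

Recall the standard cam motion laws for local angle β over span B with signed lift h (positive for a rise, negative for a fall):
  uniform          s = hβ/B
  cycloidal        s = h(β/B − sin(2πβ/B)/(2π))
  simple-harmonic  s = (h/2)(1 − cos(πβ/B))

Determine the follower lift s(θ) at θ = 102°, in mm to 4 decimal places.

seg 1 [0°–97.8°] uniform, h=27: full span → s += 27 → s = 27.0000
seg 2 [97.8°–181.3°] simple-harmonic, h=-26: θ=102° here. β=4.2, B=83.5. -26/2·(1 − cos(π·0.0503)) = -0.1620 → s = 26.8380

26.8380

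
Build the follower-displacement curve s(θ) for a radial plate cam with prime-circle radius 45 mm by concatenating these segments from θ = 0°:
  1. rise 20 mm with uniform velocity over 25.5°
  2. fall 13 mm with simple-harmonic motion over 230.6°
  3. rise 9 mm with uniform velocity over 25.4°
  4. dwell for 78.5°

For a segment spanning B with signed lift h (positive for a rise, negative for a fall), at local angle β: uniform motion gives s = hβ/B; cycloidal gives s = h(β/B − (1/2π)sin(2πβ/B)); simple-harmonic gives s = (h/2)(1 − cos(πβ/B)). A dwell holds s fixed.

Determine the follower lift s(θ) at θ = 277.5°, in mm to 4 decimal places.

seg 1 [0°–25.5°] uniform, h=20: full span → s += 20 → s = 20.0000
seg 2 [25.5°–256.1°] simple-harmonic, h=-13: full span → s += -13 → s = 7.0000
seg 3 [256.1°–281.5°] uniform, h=9: θ=277.5° here. β=21.4, B=25.4. 9·21.4/25.4 = 7.5827 → s = 14.5827

14.5827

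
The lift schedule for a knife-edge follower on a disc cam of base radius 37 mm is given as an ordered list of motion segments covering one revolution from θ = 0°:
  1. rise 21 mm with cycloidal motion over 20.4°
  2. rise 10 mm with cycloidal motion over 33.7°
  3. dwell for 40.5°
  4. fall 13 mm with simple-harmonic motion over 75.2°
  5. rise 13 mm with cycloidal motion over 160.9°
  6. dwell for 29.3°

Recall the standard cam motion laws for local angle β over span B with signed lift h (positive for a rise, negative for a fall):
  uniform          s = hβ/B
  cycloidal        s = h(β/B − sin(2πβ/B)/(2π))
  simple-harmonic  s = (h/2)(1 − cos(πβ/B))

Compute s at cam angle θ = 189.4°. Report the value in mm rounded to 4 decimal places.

seg 1 [0°–20.4°] cycloidal, h=21: full span → s += 21 → s = 21.0000
seg 2 [20.4°–54.1°] cycloidal, h=10: full span → s += 10 → s = 31.0000
seg 3 [54.1°–94.6°] dwell: s stays 31.0000
seg 4 [94.6°–169.8°] simple-harmonic, h=-13: full span → s += -13 → s = 18.0000
seg 5 [169.8°–330.7°] cycloidal, h=13: θ=189.4° here. β=19.6, B=160.9. 13·(0.1218 − sin(2π·0.1218)/(2π)) = 0.1501 → s = 18.1501

18.1501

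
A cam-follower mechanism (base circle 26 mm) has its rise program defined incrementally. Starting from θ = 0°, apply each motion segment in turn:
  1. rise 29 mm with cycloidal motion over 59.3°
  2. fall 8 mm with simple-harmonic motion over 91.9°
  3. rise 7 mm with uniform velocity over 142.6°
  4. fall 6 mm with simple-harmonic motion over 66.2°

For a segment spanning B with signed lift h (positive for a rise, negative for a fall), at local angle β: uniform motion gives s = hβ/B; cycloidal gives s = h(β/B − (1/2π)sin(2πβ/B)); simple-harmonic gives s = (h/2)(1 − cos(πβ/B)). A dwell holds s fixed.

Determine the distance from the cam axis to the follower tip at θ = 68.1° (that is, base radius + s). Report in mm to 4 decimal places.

seg 1 [0°–59.3°] cycloidal, h=29: full span → s += 29 → s = 29.0000
seg 2 [59.3°–151.2°] simple-harmonic, h=-8: θ=68.1° here. β=8.8, B=91.9. -8/2·(1 − cos(π·0.0958)) = -0.1796 → s = 28.8204
radial distance = base radius + s = 26 + 28.8204 = 54.8204

54.8204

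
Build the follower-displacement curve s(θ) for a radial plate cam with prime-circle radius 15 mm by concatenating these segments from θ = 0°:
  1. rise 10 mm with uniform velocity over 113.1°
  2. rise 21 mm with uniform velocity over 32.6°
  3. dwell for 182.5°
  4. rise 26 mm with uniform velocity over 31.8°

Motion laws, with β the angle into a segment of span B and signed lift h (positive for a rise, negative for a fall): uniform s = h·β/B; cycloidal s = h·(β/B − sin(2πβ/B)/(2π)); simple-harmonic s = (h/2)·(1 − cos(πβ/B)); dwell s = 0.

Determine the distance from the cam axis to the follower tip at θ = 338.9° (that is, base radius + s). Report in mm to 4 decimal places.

seg 1 [0°–113.1°] uniform, h=10: full span → s += 10 → s = 10.0000
seg 2 [113.1°–145.7°] uniform, h=21: full span → s += 21 → s = 31.0000
seg 3 [145.7°–328.2°] dwell: s stays 31.0000
seg 4 [328.2°–360°] uniform, h=26: θ=338.9° here. β=10.7, B=31.8. 26·10.7/31.8 = 8.7484 → s = 39.7484
radial distance = base radius + s = 15 + 39.7484 = 54.7484

54.7484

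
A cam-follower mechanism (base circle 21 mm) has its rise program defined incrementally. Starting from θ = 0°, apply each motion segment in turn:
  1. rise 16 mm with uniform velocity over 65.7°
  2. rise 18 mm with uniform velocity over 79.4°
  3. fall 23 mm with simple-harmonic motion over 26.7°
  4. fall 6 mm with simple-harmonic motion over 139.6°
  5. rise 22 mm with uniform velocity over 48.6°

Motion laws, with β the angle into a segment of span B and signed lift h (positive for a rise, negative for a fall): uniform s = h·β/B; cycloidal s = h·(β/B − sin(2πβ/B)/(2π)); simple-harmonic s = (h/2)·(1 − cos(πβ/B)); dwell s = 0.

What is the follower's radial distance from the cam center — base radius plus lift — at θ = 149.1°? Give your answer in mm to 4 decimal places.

seg 1 [0°–65.7°] uniform, h=16: full span → s += 16 → s = 16.0000
seg 2 [65.7°–145.1°] uniform, h=18: full span → s += 18 → s = 34.0000
seg 3 [145.1°–171.8°] simple-harmonic, h=-23: θ=149.1° here. β=4, B=26.7. -23/2·(1 − cos(π·0.1498)) = -1.2504 → s = 32.7496
radial distance = base radius + s = 21 + 32.7496 = 53.7496

53.7496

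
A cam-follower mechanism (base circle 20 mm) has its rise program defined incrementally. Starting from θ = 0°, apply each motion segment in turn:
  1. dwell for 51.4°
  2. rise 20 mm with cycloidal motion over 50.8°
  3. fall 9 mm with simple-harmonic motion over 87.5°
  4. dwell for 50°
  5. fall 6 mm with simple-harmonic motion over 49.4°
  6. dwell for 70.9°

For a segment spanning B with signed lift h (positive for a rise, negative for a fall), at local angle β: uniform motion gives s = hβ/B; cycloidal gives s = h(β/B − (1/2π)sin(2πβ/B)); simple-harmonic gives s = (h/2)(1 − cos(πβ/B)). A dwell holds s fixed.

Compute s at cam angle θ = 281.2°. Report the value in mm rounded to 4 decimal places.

seg 1 [0°–51.4°] dwell: s stays 0.0000
seg 2 [51.4°–102.2°] cycloidal, h=20: full span → s += 20 → s = 20.0000
seg 3 [102.2°–189.7°] simple-harmonic, h=-9: full span → s += -9 → s = 11.0000
seg 4 [189.7°–239.7°] dwell: s stays 11.0000
seg 5 [239.7°–289.1°] simple-harmonic, h=-6: θ=281.2° here. β=41.5, B=49.4. -6/2·(1 − cos(π·0.8401)) = -5.6293 → s = 5.3707

5.3707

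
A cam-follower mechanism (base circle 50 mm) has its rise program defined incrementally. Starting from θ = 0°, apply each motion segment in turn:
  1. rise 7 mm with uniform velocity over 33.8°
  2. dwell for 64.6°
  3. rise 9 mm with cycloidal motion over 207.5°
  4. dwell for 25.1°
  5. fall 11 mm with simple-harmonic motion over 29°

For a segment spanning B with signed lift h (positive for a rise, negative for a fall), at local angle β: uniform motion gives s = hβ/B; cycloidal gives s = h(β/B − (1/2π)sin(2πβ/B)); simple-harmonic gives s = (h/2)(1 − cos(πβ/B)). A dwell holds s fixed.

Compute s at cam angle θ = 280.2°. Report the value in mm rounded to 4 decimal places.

seg 1 [0°–33.8°] uniform, h=7: full span → s += 7 → s = 7.0000
seg 2 [33.8°–98.4°] dwell: s stays 7.0000
seg 3 [98.4°–305.9°] cycloidal, h=9: θ=280.2° here. β=181.8, B=207.5. 9·(0.8761 − sin(2π·0.8761)/(2π)) = 8.8908 → s = 15.8908

15.8908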